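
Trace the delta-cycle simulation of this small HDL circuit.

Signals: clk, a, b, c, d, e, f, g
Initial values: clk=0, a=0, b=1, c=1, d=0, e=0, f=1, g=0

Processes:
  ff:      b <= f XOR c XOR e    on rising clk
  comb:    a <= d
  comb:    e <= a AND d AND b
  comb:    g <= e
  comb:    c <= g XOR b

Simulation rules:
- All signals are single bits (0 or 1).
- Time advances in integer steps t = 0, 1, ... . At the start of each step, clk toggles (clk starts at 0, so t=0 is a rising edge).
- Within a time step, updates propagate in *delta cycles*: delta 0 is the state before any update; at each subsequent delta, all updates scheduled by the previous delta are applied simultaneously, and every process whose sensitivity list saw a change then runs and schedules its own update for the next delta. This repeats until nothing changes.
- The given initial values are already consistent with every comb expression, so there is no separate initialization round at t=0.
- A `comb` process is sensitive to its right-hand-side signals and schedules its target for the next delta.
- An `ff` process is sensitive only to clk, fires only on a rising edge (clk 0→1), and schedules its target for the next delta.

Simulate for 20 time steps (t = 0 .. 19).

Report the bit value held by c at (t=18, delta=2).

0

[bits: f,e,clk,g,b,d,a,c]
t=0: Δ0=10001001 Δ1=10101001 Δ2=10100001 Δ3=10100000 | 3Δ
t=1: Δ0=10100000 Δ1=10000000 | 1Δ
t=2: Δ0=10000000 Δ1=10100000 Δ2=10101000 Δ3=10101001 | 3Δ
t=3: Δ0=10101001 Δ1=10001001 | 1Δ
t=4: Δ0=10001001 Δ1=10101001 Δ2=10100001 Δ3=10100000 | 3Δ
t=5: Δ0=10100000 Δ1=10000000 | 1Δ
t=6: Δ0=10000000 Δ1=10100000 Δ2=10101000 Δ3=10101001 | 3Δ
t=7: Δ0=10101001 Δ1=10001001 | 1Δ
t=8: Δ0=10001001 Δ1=10101001 Δ2=10100001 Δ3=10100000 | 3Δ
t=9: Δ0=10100000 Δ1=10000000 | 1Δ
t=10: Δ0=10000000 Δ1=10100000 Δ2=10101000 Δ3=10101001 | 3Δ
t=11: Δ0=10101001 Δ1=10001001 | 1Δ
t=12: Δ0=10001001 Δ1=10101001 Δ2=10100001 Δ3=10100000 | 3Δ
t=13: Δ0=10100000 Δ1=10000000 | 1Δ
t=14: Δ0=10000000 Δ1=10100000 Δ2=10101000 Δ3=10101001 | 3Δ
t=15: Δ0=10101001 Δ1=10001001 | 1Δ
t=16: Δ0=10001001 Δ1=10101001 Δ2=10100001 Δ3=10100000 | 3Δ
t=17: Δ0=10100000 Δ1=10000000 | 1Δ
t=18: Δ0=10000000 Δ1=10100000 Δ2=10101000 Δ3=10101001 | 3Δ
t=19: Δ0=10101001 Δ1=10001001 | 1Δ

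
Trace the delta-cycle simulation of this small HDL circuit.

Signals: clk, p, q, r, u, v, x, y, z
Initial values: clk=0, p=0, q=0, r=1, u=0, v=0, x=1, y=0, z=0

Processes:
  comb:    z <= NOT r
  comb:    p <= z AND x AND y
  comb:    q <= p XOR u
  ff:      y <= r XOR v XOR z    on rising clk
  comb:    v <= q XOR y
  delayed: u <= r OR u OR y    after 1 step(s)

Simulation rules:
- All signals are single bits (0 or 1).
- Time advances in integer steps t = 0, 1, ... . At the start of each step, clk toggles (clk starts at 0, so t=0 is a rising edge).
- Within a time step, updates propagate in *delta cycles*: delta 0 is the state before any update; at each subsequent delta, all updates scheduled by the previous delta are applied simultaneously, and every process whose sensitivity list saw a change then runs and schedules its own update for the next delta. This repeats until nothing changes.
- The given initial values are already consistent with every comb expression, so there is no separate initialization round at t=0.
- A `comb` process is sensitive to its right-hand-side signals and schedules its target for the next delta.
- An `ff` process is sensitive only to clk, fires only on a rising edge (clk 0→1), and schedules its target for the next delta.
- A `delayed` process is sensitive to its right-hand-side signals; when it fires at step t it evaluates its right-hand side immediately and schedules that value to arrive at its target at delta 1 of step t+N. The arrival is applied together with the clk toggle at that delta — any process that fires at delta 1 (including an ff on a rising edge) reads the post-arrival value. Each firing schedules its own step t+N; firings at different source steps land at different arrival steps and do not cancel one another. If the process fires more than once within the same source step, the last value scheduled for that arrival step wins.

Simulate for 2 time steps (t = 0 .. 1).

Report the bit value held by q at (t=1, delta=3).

1

t=0 Δ0: y=0 p=0 x=1 v=0 q=0 u=0 clk=0 r=1 z=0
  Δ1: clk:0→1
  Δ2: y:0→1
  Δ3: v:0→1
  (3Δ to stable)
t=1 Δ0: y=1 p=0 x=1 v=1 q=0 u=0 clk=1 r=1 z=0
  Δ1: u:0→1, clk:1→0
  Δ2: q:0→1
  Δ3: v:1→0
  (3Δ to stable)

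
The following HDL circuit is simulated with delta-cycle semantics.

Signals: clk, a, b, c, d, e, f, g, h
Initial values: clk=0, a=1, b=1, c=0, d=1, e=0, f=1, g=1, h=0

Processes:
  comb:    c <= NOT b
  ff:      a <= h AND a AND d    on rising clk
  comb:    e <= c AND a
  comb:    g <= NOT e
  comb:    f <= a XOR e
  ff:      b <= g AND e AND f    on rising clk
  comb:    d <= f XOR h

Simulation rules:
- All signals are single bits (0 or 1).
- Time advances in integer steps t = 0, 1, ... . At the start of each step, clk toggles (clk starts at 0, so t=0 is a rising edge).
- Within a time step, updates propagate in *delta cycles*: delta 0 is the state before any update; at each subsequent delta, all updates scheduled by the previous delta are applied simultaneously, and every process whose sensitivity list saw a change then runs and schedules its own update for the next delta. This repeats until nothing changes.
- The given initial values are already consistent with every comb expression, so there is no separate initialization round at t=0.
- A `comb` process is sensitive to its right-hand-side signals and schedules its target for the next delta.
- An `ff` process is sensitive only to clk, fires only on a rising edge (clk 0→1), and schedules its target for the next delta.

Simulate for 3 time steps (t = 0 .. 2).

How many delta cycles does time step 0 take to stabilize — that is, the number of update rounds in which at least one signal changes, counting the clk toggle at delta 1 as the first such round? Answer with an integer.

4

t0.Δ0 d=1 a=1 f=1 c=0 h=0 b=1 clk=0 g=1 e=0
t0.Δ1 d=1 a=1 f=1 c=0 h=0 b=1 clk=1 g=1 e=0
t0.Δ2 d=1 a=0 f=1 c=0 h=0 b=0 clk=1 g=1 e=0
t0.Δ3 d=1 a=0 f=0 c=1 h=0 b=0 clk=1 g=1 e=0
t0.Δ4 d=0 a=0 f=0 c=1 h=0 b=0 clk=1 g=1 e=0
t1.Δ0 d=0 a=0 f=0 c=1 h=0 b=0 clk=1 g=1 e=0
t1.Δ1 d=0 a=0 f=0 c=1 h=0 b=0 clk=0 g=1 e=0
t2.Δ0 d=0 a=0 f=0 c=1 h=0 b=0 clk=0 g=1 e=0
t2.Δ1 d=0 a=0 f=0 c=1 h=0 b=0 clk=1 g=1 e=0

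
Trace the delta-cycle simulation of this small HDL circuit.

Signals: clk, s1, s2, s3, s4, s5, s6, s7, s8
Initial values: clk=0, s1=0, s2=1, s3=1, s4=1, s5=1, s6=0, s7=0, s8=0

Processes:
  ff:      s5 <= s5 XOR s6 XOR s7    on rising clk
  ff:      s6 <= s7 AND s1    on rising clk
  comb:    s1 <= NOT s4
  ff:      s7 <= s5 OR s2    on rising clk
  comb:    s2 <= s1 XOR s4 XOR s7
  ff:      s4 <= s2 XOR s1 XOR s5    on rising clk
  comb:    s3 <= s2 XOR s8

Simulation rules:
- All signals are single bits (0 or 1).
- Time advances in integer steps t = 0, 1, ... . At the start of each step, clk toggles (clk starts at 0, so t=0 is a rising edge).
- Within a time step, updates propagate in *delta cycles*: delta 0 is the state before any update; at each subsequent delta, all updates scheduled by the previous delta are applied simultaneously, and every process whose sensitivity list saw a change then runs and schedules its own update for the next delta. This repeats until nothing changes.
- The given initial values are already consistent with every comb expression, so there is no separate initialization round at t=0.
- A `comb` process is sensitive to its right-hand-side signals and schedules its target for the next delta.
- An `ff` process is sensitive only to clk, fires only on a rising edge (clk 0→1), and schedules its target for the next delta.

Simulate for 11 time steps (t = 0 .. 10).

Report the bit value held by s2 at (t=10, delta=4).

1

t=0 Δ0: s6=0 s3=1 s7=0 clk=0 s4=1 s2=1 s5=1 s1=0 s8=0
  Δ1: clk:0→1
  Δ2: s7:0→1, s4:1→0
  Δ3: s1:0→1
  Δ4: s2:1→0
  Δ5: s3:1→0
  (5Δ to stable)
t=1 Δ0: s6=0 s3=0 s7=1 clk=1 s4=0 s2=0 s5=1 s1=1 s8=0
  Δ1: clk:1→0
  (1Δ to stable)
t=2 Δ0: s6=0 s3=0 s7=1 clk=0 s4=0 s2=0 s5=1 s1=1 s8=0
  Δ1: clk:0→1
  Δ2: s6:0→1, s5:1→0
  (2Δ to stable)
t=3 Δ0: s6=1 s3=0 s7=1 clk=1 s4=0 s2=0 s5=0 s1=1 s8=0
  Δ1: clk:1→0
  (1Δ to stable)
t=4 Δ0: s6=1 s3=0 s7=1 clk=0 s4=0 s2=0 s5=0 s1=1 s8=0
  Δ1: clk:0→1
  Δ2: s7:1→0, s4:0→1
  Δ3: s1:1→0
  Δ4: s2:0→1
  Δ5: s3:0→1
  (5Δ to stable)
t=5 Δ0: s6=1 s3=1 s7=0 clk=1 s4=1 s2=1 s5=0 s1=0 s8=0
  Δ1: clk:1→0
  (1Δ to stable)
t=6 Δ0: s6=1 s3=1 s7=0 clk=0 s4=1 s2=1 s5=0 s1=0 s8=0
  Δ1: clk:0→1
  Δ2: s6:1→0, s7:0→1, s5:0→1
  Δ3: s2:1→0
  Δ4: s3:1→0
  (4Δ to stable)
t=7 Δ0: s6=0 s3=0 s7=1 clk=1 s4=1 s2=0 s5=1 s1=0 s8=0
  Δ1: clk:1→0
  (1Δ to stable)
t=8 Δ0: s6=0 s3=0 s7=1 clk=0 s4=1 s2=0 s5=1 s1=0 s8=0
  Δ1: clk:0→1
  Δ2: s5:1→0
  (2Δ to stable)
t=9 Δ0: s6=0 s3=0 s7=1 clk=1 s4=1 s2=0 s5=0 s1=0 s8=0
  Δ1: clk:1→0
  (1Δ to stable)
t=10 Δ0: s6=0 s3=0 s7=1 clk=0 s4=1 s2=0 s5=0 s1=0 s8=0
  Δ1: clk:0→1
  Δ2: s7:1→0, s4:1→0, s5:0→1
  Δ3: s1:0→1
  Δ4: s2:0→1
  Δ5: s3:0→1
  (5Δ to stable)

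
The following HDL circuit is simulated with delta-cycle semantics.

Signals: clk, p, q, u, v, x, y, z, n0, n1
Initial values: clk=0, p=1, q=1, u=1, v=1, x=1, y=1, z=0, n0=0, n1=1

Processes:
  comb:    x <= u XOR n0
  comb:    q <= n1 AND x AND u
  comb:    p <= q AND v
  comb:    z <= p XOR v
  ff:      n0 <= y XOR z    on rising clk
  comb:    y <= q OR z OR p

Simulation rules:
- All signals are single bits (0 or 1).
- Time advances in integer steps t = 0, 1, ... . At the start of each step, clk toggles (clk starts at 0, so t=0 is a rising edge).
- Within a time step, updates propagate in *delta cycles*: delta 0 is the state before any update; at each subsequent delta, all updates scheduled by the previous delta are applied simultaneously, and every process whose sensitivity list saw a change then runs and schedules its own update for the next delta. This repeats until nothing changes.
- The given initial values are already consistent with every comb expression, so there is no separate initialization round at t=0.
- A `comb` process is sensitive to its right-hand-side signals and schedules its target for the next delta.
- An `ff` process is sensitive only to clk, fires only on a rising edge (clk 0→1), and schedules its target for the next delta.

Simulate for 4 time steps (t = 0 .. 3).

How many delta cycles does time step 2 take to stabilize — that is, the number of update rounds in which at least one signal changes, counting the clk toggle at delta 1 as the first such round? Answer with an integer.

6

t=0 Δ0: v=1 u=1 y=1 q=1 x=1 clk=0 z=0 n1=1 n0=0 p=1
  Δ1: clk:0→1
  Δ2: n0:0→1
  Δ3: x:1→0
  Δ4: q:1→0
  Δ5: p:1→0
  Δ6: y:1→0, z:0→1
  Δ7: y:0→1
  (7Δ to stable)
t=1 Δ0: v=1 u=1 y=1 q=0 x=0 clk=1 z=1 n1=1 n0=1 p=0
  Δ1: clk:1→0
  (1Δ to stable)
t=2 Δ0: v=1 u=1 y=1 q=0 x=0 clk=0 z=1 n1=1 n0=1 p=0
  Δ1: clk:0→1
  Δ2: n0:1→0
  Δ3: x:0→1
  Δ4: q:0→1
  Δ5: p:0→1
  Δ6: z:1→0
  (6Δ to stable)
t=3 Δ0: v=1 u=1 y=1 q=1 x=1 clk=1 z=0 n1=1 n0=0 p=1
  Δ1: clk:1→0
  (1Δ to stable)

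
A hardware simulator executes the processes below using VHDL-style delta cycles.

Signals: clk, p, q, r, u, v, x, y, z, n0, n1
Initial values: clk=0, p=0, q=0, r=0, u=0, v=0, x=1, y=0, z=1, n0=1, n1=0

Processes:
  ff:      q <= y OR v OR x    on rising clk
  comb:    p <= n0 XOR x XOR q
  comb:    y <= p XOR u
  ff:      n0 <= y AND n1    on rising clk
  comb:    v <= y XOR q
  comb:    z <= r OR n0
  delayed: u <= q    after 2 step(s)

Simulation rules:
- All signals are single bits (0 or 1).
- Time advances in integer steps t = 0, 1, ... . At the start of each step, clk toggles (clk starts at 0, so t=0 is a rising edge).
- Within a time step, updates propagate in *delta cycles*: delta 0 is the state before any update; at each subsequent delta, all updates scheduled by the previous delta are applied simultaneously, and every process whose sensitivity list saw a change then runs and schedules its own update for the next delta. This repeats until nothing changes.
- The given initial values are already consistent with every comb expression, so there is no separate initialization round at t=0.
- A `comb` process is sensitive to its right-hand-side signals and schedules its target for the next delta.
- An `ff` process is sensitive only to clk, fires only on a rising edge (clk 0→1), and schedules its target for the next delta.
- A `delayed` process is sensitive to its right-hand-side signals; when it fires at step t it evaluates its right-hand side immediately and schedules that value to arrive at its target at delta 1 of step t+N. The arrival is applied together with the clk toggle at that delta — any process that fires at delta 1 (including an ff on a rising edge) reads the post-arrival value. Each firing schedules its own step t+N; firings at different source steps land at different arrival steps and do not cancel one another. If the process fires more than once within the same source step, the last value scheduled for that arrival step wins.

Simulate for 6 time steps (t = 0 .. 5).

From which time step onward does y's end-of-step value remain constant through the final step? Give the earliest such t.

t=0 Δ0: clk=0 y=0 v=0 z=1 r=0 u=0 p=0 n0=1 x=1 q=0 n1=0
  Δ1: clk:0→1
  Δ2: n0:1→0, q:0→1
  Δ3: v:0→1, z:1→0
  (3Δ to stable)
t=1 Δ0: clk=1 y=0 v=1 z=0 r=0 u=0 p=0 n0=0 x=1 q=1 n1=0
  Δ1: clk:1→0
  (1Δ to stable)
t=2 Δ0: clk=0 y=0 v=1 z=0 r=0 u=0 p=0 n0=0 x=1 q=1 n1=0
  Δ1: clk:0→1, u:0→1
  Δ2: y:0→1
  Δ3: v:1→0
  (3Δ to stable)
t=3 Δ0: clk=1 y=1 v=0 z=0 r=0 u=1 p=0 n0=0 x=1 q=1 n1=0
  Δ1: clk:1→0
  (1Δ to stable)
t=4 Δ0: clk=0 y=1 v=0 z=0 r=0 u=1 p=0 n0=0 x=1 q=1 n1=0
  Δ1: clk:0→1
  (1Δ to stable)
t=5 Δ0: clk=1 y=1 v=0 z=0 r=0 u=1 p=0 n0=0 x=1 q=1 n1=0
  Δ1: clk:1→0
  (1Δ to stable)

2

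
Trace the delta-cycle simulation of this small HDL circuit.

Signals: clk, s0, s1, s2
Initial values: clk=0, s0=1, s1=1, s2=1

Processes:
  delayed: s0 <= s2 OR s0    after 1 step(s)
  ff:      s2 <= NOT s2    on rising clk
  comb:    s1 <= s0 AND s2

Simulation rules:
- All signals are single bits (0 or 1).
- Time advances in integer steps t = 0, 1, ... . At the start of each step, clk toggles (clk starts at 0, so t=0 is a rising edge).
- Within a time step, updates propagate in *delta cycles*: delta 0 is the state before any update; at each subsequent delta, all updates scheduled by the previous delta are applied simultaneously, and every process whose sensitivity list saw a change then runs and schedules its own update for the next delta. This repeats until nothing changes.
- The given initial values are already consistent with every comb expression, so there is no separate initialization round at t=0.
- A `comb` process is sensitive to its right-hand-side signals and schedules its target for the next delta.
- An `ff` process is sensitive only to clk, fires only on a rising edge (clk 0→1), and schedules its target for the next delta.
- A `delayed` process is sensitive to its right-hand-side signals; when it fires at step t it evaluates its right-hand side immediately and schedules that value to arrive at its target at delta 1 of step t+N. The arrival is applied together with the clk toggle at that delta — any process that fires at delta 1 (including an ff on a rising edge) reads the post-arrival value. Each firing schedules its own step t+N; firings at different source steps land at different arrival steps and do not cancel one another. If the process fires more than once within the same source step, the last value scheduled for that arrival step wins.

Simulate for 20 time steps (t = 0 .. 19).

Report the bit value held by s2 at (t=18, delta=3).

[bits: clk,s2,s1,s0]
t=0: Δ0=0111 Δ1=1111 Δ2=1011 Δ3=1001 | 3Δ
t=1: Δ0=1001 Δ1=0001 | 1Δ
t=2: Δ0=0001 Δ1=1001 Δ2=1101 Δ3=1111 | 3Δ
t=3: Δ0=1111 Δ1=0111 | 1Δ
t=4: Δ0=0111 Δ1=1111 Δ2=1011 Δ3=1001 | 3Δ
t=5: Δ0=1001 Δ1=0001 | 1Δ
t=6: Δ0=0001 Δ1=1001 Δ2=1101 Δ3=1111 | 3Δ
t=7: Δ0=1111 Δ1=0111 | 1Δ
t=8: Δ0=0111 Δ1=1111 Δ2=1011 Δ3=1001 | 3Δ
t=9: Δ0=1001 Δ1=0001 | 1Δ
t=10: Δ0=0001 Δ1=1001 Δ2=1101 Δ3=1111 | 3Δ
t=11: Δ0=1111 Δ1=0111 | 1Δ
t=12: Δ0=0111 Δ1=1111 Δ2=1011 Δ3=1001 | 3Δ
t=13: Δ0=1001 Δ1=0001 | 1Δ
t=14: Δ0=0001 Δ1=1001 Δ2=1101 Δ3=1111 | 3Δ
t=15: Δ0=1111 Δ1=0111 | 1Δ
t=16: Δ0=0111 Δ1=1111 Δ2=1011 Δ3=1001 | 3Δ
t=17: Δ0=1001 Δ1=0001 | 1Δ
t=18: Δ0=0001 Δ1=1001 Δ2=1101 Δ3=1111 | 3Δ
t=19: Δ0=1111 Δ1=0111 | 1Δ

1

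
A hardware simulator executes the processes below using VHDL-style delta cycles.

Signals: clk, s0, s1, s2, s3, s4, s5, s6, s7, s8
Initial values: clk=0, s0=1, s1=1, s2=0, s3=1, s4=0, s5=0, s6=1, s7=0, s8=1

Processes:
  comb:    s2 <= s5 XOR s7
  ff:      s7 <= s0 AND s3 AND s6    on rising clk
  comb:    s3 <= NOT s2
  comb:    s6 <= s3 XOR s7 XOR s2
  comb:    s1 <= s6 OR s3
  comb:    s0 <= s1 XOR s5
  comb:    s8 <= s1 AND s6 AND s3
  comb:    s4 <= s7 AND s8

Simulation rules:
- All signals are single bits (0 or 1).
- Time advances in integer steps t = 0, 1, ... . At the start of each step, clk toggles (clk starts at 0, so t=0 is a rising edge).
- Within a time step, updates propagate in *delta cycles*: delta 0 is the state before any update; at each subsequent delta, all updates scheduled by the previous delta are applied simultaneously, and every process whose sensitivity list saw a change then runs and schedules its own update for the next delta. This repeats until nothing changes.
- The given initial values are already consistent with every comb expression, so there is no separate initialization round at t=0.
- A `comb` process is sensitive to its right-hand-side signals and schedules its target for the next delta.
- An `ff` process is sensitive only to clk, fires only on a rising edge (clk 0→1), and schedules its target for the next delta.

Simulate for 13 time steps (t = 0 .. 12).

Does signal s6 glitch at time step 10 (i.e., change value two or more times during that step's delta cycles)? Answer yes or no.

[bits: s5,clk,s8,s2,s4,s0,s3,s6,s1,s7]
t=0: Δ0=0010011110 Δ1=0110011110 Δ2=0110011111 Δ3=0111111011 Δ4=0101110111 Δ5=0101010011 Δ6=0101010001 Δ7=0101000001 | 7Δ
t=1: Δ0=0101000001 Δ1=0001000001 | 1Δ
t=2: Δ0=0001000001 Δ1=0101000001 Δ2=0101000000 Δ3=0100000100 Δ4=0100001010 Δ5=0100011110 Δ6=0110011110 | 6Δ
t=3: Δ0=0110011110 Δ1=0010011110 | 1Δ
t=4: Δ0=0010011110 Δ1=0110011110 Δ2=0110011111 Δ3=0111111011 Δ4=0101110111 Δ5=0101010011 Δ6=0101010001 Δ7=0101000001 | 7Δ
t=5: Δ0=0101000001 Δ1=0001000001 | 1Δ
t=6: Δ0=0001000001 Δ1=0101000001 Δ2=0101000000 Δ3=0100000100 Δ4=0100001010 Δ5=0100011110 Δ6=0110011110 | 6Δ
t=7: Δ0=0110011110 Δ1=0010011110 | 1Δ
t=8: Δ0=0010011110 Δ1=0110011110 Δ2=0110011111 Δ3=0111111011 Δ4=0101110111 Δ5=0101010011 Δ6=0101010001 Δ7=0101000001 | 7Δ
t=9: Δ0=0101000001 Δ1=0001000001 | 1Δ
t=10: Δ0=0001000001 Δ1=0101000001 Δ2=0101000000 Δ3=0100000100 Δ4=0100001010 Δ5=0100011110 Δ6=0110011110 | 6Δ
t=11: Δ0=0110011110 Δ1=0010011110 | 1Δ
t=12: Δ0=0010011110 Δ1=0110011110 Δ2=0110011111 Δ3=0111111011 Δ4=0101110111 Δ5=0101010011 Δ6=0101010001 Δ7=0101000001 | 7Δ

yes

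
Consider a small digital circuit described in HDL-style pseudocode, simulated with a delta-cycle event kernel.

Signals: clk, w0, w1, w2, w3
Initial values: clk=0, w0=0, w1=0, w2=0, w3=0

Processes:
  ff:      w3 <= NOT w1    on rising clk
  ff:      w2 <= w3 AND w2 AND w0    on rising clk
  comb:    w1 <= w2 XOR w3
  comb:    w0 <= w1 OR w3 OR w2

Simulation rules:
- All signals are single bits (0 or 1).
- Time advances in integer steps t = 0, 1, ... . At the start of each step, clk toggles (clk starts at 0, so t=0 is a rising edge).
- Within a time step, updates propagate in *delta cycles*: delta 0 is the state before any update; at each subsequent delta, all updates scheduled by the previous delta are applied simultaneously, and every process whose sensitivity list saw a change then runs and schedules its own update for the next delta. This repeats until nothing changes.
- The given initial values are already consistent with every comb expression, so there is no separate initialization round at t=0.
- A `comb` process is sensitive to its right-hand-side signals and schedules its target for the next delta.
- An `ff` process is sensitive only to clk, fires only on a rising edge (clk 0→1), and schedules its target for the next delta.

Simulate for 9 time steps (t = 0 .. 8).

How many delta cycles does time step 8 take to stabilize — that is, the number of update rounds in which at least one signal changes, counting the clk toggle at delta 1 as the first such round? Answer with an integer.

[bits: w0,clk,w1,w3,w2]
t=0: Δ0=00000 Δ1=01000 Δ2=01010 Δ3=11110 | 3Δ
t=1: Δ0=11110 Δ1=10110 | 1Δ
t=2: Δ0=10110 Δ1=11110 Δ2=11100 Δ3=11000 Δ4=01000 | 4Δ
t=3: Δ0=01000 Δ1=00000 | 1Δ
t=4: Δ0=00000 Δ1=01000 Δ2=01010 Δ3=11110 | 3Δ
t=5: Δ0=11110 Δ1=10110 | 1Δ
t=6: Δ0=10110 Δ1=11110 Δ2=11100 Δ3=11000 Δ4=01000 | 4Δ
t=7: Δ0=01000 Δ1=00000 | 1Δ
t=8: Δ0=00000 Δ1=01000 Δ2=01010 Δ3=11110 | 3Δ

3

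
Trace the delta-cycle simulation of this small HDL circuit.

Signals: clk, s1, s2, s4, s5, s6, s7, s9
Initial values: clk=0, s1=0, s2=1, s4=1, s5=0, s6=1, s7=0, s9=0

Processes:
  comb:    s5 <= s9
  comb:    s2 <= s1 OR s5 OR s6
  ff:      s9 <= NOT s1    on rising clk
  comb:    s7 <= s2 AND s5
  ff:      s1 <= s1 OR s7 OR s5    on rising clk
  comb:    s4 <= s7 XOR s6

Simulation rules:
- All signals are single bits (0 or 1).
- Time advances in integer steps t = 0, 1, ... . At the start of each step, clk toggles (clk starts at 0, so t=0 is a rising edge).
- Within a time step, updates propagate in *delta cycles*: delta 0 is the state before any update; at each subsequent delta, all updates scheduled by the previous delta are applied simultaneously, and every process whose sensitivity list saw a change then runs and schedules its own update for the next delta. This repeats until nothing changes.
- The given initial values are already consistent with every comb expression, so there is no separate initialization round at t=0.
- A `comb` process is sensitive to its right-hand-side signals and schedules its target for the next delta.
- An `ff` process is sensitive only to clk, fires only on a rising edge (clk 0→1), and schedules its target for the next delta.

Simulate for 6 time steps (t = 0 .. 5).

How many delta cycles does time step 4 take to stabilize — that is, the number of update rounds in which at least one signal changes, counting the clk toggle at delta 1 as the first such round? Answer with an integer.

5

t0.Δ0 s4=1 s2=1 s1=0 s5=0 clk=0 s7=0 s9=0 s6=1
t0.Δ1 s4=1 s2=1 s1=0 s5=0 clk=1 s7=0 s9=0 s6=1
t0.Δ2 s4=1 s2=1 s1=0 s5=0 clk=1 s7=0 s9=1 s6=1
t0.Δ3 s4=1 s2=1 s1=0 s5=1 clk=1 s7=0 s9=1 s6=1
t0.Δ4 s4=1 s2=1 s1=0 s5=1 clk=1 s7=1 s9=1 s6=1
t0.Δ5 s4=0 s2=1 s1=0 s5=1 clk=1 s7=1 s9=1 s6=1
t1.Δ0 s4=0 s2=1 s1=0 s5=1 clk=1 s7=1 s9=1 s6=1
t1.Δ1 s4=0 s2=1 s1=0 s5=1 clk=0 s7=1 s9=1 s6=1
t2.Δ0 s4=0 s2=1 s1=0 s5=1 clk=0 s7=1 s9=1 s6=1
t2.Δ1 s4=0 s2=1 s1=0 s5=1 clk=1 s7=1 s9=1 s6=1
t2.Δ2 s4=0 s2=1 s1=1 s5=1 clk=1 s7=1 s9=1 s6=1
t3.Δ0 s4=0 s2=1 s1=1 s5=1 clk=1 s7=1 s9=1 s6=1
t3.Δ1 s4=0 s2=1 s1=1 s5=1 clk=0 s7=1 s9=1 s6=1
t4.Δ0 s4=0 s2=1 s1=1 s5=1 clk=0 s7=1 s9=1 s6=1
t4.Δ1 s4=0 s2=1 s1=1 s5=1 clk=1 s7=1 s9=1 s6=1
t4.Δ2 s4=0 s2=1 s1=1 s5=1 clk=1 s7=1 s9=0 s6=1
t4.Δ3 s4=0 s2=1 s1=1 s5=0 clk=1 s7=1 s9=0 s6=1
t4.Δ4 s4=0 s2=1 s1=1 s5=0 clk=1 s7=0 s9=0 s6=1
t4.Δ5 s4=1 s2=1 s1=1 s5=0 clk=1 s7=0 s9=0 s6=1
t5.Δ0 s4=1 s2=1 s1=1 s5=0 clk=1 s7=0 s9=0 s6=1
t5.Δ1 s4=1 s2=1 s1=1 s5=0 clk=0 s7=0 s9=0 s6=1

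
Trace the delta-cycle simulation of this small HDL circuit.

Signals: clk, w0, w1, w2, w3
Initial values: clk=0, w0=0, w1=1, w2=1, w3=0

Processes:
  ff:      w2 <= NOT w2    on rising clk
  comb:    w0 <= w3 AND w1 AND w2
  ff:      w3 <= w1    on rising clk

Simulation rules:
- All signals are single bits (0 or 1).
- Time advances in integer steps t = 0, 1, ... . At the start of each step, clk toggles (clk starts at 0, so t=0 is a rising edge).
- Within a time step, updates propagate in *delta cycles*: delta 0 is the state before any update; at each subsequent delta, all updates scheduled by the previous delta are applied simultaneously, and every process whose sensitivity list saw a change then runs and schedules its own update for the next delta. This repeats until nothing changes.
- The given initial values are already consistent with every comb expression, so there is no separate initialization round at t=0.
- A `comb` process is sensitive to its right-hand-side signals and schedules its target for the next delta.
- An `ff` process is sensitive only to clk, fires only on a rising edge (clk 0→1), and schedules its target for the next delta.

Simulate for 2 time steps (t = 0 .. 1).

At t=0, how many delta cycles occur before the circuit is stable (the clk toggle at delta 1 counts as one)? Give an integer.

2

[bits: w0,w3,clk,w1,w2]
t=0: Δ0=00011 Δ1=00111 Δ2=01110 | 2Δ
t=1: Δ0=01110 Δ1=01010 | 1Δ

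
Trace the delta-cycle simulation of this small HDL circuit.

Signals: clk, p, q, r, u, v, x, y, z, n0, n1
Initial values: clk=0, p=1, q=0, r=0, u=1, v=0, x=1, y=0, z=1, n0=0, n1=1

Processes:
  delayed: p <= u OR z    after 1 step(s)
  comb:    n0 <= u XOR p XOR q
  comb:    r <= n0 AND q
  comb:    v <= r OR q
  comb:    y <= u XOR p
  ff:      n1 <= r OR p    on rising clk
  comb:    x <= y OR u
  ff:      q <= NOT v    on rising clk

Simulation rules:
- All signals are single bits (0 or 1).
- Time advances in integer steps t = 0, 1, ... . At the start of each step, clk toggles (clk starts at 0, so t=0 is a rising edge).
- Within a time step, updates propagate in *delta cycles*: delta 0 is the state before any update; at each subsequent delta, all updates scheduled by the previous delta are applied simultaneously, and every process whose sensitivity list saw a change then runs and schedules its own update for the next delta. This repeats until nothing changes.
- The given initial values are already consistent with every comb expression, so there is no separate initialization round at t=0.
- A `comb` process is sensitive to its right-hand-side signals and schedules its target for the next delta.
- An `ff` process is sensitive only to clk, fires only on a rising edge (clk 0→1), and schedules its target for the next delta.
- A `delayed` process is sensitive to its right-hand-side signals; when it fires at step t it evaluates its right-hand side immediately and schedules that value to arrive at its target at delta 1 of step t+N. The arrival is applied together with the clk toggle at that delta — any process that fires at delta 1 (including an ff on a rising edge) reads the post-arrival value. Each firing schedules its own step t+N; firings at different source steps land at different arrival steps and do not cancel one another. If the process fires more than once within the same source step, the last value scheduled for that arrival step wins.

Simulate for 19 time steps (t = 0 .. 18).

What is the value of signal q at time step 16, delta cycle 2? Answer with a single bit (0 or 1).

1

t=0 Δ0: r=0 p=1 u=1 z=1 x=1 y=0 v=0 n1=1 n0=0 q=0 clk=0
  Δ1: clk:0→1
  Δ2: q:0→1
  Δ3: v:0→1, n0:0→1
  Δ4: r:0→1
  (4Δ to stable)
t=1 Δ0: r=1 p=1 u=1 z=1 x=1 y=0 v=1 n1=1 n0=1 q=1 clk=1
  Δ1: clk:1→0
  (1Δ to stable)
t=2 Δ0: r=1 p=1 u=1 z=1 x=1 y=0 v=1 n1=1 n0=1 q=1 clk=0
  Δ1: clk:0→1
  Δ2: q:1→0
  Δ3: r:1→0, n0:1→0
  Δ4: v:1→0
  (4Δ to stable)
t=3 Δ0: r=0 p=1 u=1 z=1 x=1 y=0 v=0 n1=1 n0=0 q=0 clk=1
  Δ1: clk:1→0
  (1Δ to stable)
t=4 Δ0: r=0 p=1 u=1 z=1 x=1 y=0 v=0 n1=1 n0=0 q=0 clk=0
  Δ1: clk:0→1
  Δ2: q:0→1
  Δ3: v:0→1, n0:0→1
  Δ4: r:0→1
  (4Δ to stable)
t=5 Δ0: r=1 p=1 u=1 z=1 x=1 y=0 v=1 n1=1 n0=1 q=1 clk=1
  Δ1: clk:1→0
  (1Δ to stable)
t=6 Δ0: r=1 p=1 u=1 z=1 x=1 y=0 v=1 n1=1 n0=1 q=1 clk=0
  Δ1: clk:0→1
  Δ2: q:1→0
  Δ3: r:1→0, n0:1→0
  Δ4: v:1→0
  (4Δ to stable)
t=7 Δ0: r=0 p=1 u=1 z=1 x=1 y=0 v=0 n1=1 n0=0 q=0 clk=1
  Δ1: clk:1→0
  (1Δ to stable)
t=8 Δ0: r=0 p=1 u=1 z=1 x=1 y=0 v=0 n1=1 n0=0 q=0 clk=0
  Δ1: clk:0→1
  Δ2: q:0→1
  Δ3: v:0→1, n0:0→1
  Δ4: r:0→1
  (4Δ to stable)
t=9 Δ0: r=1 p=1 u=1 z=1 x=1 y=0 v=1 n1=1 n0=1 q=1 clk=1
  Δ1: clk:1→0
  (1Δ to stable)
t=10 Δ0: r=1 p=1 u=1 z=1 x=1 y=0 v=1 n1=1 n0=1 q=1 clk=0
  Δ1: clk:0→1
  Δ2: q:1→0
  Δ3: r:1→0, n0:1→0
  Δ4: v:1→0
  (4Δ to stable)
t=11 Δ0: r=0 p=1 u=1 z=1 x=1 y=0 v=0 n1=1 n0=0 q=0 clk=1
  Δ1: clk:1→0
  (1Δ to stable)
t=12 Δ0: r=0 p=1 u=1 z=1 x=1 y=0 v=0 n1=1 n0=0 q=0 clk=0
  Δ1: clk:0→1
  Δ2: q:0→1
  Δ3: v:0→1, n0:0→1
  Δ4: r:0→1
  (4Δ to stable)
t=13 Δ0: r=1 p=1 u=1 z=1 x=1 y=0 v=1 n1=1 n0=1 q=1 clk=1
  Δ1: clk:1→0
  (1Δ to stable)
t=14 Δ0: r=1 p=1 u=1 z=1 x=1 y=0 v=1 n1=1 n0=1 q=1 clk=0
  Δ1: clk:0→1
  Δ2: q:1→0
  Δ3: r:1→0, n0:1→0
  Δ4: v:1→0
  (4Δ to stable)
t=15 Δ0: r=0 p=1 u=1 z=1 x=1 y=0 v=0 n1=1 n0=0 q=0 clk=1
  Δ1: clk:1→0
  (1Δ to stable)
t=16 Δ0: r=0 p=1 u=1 z=1 x=1 y=0 v=0 n1=1 n0=0 q=0 clk=0
  Δ1: clk:0→1
  Δ2: q:0→1
  Δ3: v:0→1, n0:0→1
  Δ4: r:0→1
  (4Δ to stable)
t=17 Δ0: r=1 p=1 u=1 z=1 x=1 y=0 v=1 n1=1 n0=1 q=1 clk=1
  Δ1: clk:1→0
  (1Δ to stable)
t=18 Δ0: r=1 p=1 u=1 z=1 x=1 y=0 v=1 n1=1 n0=1 q=1 clk=0
  Δ1: clk:0→1
  Δ2: q:1→0
  Δ3: r:1→0, n0:1→0
  Δ4: v:1→0
  (4Δ to stable)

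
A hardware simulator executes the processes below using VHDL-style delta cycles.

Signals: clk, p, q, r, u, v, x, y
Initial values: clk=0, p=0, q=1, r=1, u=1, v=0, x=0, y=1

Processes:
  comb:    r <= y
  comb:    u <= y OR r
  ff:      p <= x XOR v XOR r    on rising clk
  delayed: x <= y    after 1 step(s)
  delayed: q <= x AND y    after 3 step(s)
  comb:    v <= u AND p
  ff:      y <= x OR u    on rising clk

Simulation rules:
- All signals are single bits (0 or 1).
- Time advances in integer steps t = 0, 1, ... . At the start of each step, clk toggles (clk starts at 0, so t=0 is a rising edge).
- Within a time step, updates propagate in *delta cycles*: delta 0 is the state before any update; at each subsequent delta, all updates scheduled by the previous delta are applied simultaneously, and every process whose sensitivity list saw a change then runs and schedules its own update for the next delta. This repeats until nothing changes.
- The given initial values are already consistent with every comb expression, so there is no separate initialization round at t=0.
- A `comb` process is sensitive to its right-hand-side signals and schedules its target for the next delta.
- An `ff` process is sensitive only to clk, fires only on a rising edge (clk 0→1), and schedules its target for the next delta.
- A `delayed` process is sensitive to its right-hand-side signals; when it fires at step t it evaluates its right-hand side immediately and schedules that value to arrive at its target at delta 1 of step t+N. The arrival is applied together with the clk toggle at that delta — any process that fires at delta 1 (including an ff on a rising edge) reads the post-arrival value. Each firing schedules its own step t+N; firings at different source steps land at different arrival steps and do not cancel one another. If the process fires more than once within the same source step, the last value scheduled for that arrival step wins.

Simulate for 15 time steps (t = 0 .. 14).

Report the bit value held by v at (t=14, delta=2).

[bits: y,u,v,x,p,clk,q,r]
t=0: Δ0=11000011 Δ1=11000111 Δ2=11001111 Δ3=11101111 | 3Δ
t=1: Δ0=11101111 Δ1=11101011 | 1Δ
t=2: Δ0=11101011 Δ1=11101111 Δ2=11100111 Δ3=11000111 | 3Δ
t=3: Δ0=11000111 Δ1=11000011 | 1Δ
t=4: Δ0=11000011 Δ1=11000111 Δ2=11001111 Δ3=11101111 | 3Δ
t=5: Δ0=11101111 Δ1=11101011 | 1Δ
t=6: Δ0=11101011 Δ1=11101111 Δ2=11100111 Δ3=11000111 | 3Δ
t=7: Δ0=11000111 Δ1=11000011 | 1Δ
t=8: Δ0=11000011 Δ1=11000111 Δ2=11001111 Δ3=11101111 | 3Δ
t=9: Δ0=11101111 Δ1=11101011 | 1Δ
t=10: Δ0=11101011 Δ1=11101111 Δ2=11100111 Δ3=11000111 | 3Δ
t=11: Δ0=11000111 Δ1=11000011 | 1Δ
t=12: Δ0=11000011 Δ1=11000111 Δ2=11001111 Δ3=11101111 | 3Δ
t=13: Δ0=11101111 Δ1=11101011 | 1Δ
t=14: Δ0=11101011 Δ1=11101111 Δ2=11100111 Δ3=11000111 | 3Δ

1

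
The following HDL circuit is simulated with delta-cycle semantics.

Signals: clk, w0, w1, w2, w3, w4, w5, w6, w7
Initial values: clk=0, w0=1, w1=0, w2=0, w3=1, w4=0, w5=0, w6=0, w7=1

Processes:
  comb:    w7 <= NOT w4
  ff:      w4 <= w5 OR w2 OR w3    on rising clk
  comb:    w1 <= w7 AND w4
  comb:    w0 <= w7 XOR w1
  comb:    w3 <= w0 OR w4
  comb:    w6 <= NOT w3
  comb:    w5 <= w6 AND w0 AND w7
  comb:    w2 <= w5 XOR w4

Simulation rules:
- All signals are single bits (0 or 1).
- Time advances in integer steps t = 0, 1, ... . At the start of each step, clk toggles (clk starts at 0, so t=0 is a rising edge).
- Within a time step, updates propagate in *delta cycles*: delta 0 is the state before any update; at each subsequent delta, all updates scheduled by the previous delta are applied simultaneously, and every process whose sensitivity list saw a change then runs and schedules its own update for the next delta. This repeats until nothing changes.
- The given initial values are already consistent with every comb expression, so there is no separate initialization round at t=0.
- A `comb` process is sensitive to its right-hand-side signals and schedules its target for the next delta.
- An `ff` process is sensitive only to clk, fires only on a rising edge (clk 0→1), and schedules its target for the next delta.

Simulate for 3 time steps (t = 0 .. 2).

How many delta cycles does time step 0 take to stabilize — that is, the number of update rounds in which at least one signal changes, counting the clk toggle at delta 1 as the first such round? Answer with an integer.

5

[bits: w4,clk,w6,w7,w1,w0,w2,w5,w3]
t=0: Δ0=000101001 Δ1=010101001 Δ2=110101001 Δ3=110011101 Δ4=110001101 Δ5=110000101 | 5Δ
t=1: Δ0=110000101 Δ1=100000101 | 1Δ
t=2: Δ0=100000101 Δ1=110000101 | 1Δ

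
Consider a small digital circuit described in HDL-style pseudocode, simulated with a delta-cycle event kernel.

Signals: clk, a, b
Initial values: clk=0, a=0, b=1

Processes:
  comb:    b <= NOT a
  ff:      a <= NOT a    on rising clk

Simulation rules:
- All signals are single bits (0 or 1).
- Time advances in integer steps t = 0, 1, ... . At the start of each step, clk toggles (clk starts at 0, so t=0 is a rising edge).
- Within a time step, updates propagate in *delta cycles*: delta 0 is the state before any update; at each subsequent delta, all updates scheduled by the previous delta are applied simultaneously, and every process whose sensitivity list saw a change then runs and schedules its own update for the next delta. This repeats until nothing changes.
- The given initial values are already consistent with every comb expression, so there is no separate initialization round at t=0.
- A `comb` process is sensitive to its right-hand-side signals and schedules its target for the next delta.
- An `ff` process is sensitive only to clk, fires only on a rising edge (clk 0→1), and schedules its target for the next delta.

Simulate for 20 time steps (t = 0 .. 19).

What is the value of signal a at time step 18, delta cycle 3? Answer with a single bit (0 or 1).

0

t0.Δ0 a=0 b=1 clk=0
t0.Δ1 a=0 b=1 clk=1
t0.Δ2 a=1 b=1 clk=1
t0.Δ3 a=1 b=0 clk=1
t1.Δ0 a=1 b=0 clk=1
t1.Δ1 a=1 b=0 clk=0
t2.Δ0 a=1 b=0 clk=0
t2.Δ1 a=1 b=0 clk=1
t2.Δ2 a=0 b=0 clk=1
t2.Δ3 a=0 b=1 clk=1
t3.Δ0 a=0 b=1 clk=1
t3.Δ1 a=0 b=1 clk=0
t4.Δ0 a=0 b=1 clk=0
t4.Δ1 a=0 b=1 clk=1
t4.Δ2 a=1 b=1 clk=1
t4.Δ3 a=1 b=0 clk=1
t5.Δ0 a=1 b=0 clk=1
t5.Δ1 a=1 b=0 clk=0
t6.Δ0 a=1 b=0 clk=0
t6.Δ1 a=1 b=0 clk=1
t6.Δ2 a=0 b=0 clk=1
t6.Δ3 a=0 b=1 clk=1
t7.Δ0 a=0 b=1 clk=1
t7.Δ1 a=0 b=1 clk=0
t8.Δ0 a=0 b=1 clk=0
t8.Δ1 a=0 b=1 clk=1
t8.Δ2 a=1 b=1 clk=1
t8.Δ3 a=1 b=0 clk=1
t9.Δ0 a=1 b=0 clk=1
t9.Δ1 a=1 b=0 clk=0
t10.Δ0 a=1 b=0 clk=0
t10.Δ1 a=1 b=0 clk=1
t10.Δ2 a=0 b=0 clk=1
t10.Δ3 a=0 b=1 clk=1
t11.Δ0 a=0 b=1 clk=1
t11.Δ1 a=0 b=1 clk=0
t12.Δ0 a=0 b=1 clk=0
t12.Δ1 a=0 b=1 clk=1
t12.Δ2 a=1 b=1 clk=1
t12.Δ3 a=1 b=0 clk=1
t13.Δ0 a=1 b=0 clk=1
t13.Δ1 a=1 b=0 clk=0
t14.Δ0 a=1 b=0 clk=0
t14.Δ1 a=1 b=0 clk=1
t14.Δ2 a=0 b=0 clk=1
t14.Δ3 a=0 b=1 clk=1
t15.Δ0 a=0 b=1 clk=1
t15.Δ1 a=0 b=1 clk=0
t16.Δ0 a=0 b=1 clk=0
t16.Δ1 a=0 b=1 clk=1
t16.Δ2 a=1 b=1 clk=1
t16.Δ3 a=1 b=0 clk=1
t17.Δ0 a=1 b=0 clk=1
t17.Δ1 a=1 b=0 clk=0
t18.Δ0 a=1 b=0 clk=0
t18.Δ1 a=1 b=0 clk=1
t18.Δ2 a=0 b=0 clk=1
t18.Δ3 a=0 b=1 clk=1
t19.Δ0 a=0 b=1 clk=1
t19.Δ1 a=0 b=1 clk=0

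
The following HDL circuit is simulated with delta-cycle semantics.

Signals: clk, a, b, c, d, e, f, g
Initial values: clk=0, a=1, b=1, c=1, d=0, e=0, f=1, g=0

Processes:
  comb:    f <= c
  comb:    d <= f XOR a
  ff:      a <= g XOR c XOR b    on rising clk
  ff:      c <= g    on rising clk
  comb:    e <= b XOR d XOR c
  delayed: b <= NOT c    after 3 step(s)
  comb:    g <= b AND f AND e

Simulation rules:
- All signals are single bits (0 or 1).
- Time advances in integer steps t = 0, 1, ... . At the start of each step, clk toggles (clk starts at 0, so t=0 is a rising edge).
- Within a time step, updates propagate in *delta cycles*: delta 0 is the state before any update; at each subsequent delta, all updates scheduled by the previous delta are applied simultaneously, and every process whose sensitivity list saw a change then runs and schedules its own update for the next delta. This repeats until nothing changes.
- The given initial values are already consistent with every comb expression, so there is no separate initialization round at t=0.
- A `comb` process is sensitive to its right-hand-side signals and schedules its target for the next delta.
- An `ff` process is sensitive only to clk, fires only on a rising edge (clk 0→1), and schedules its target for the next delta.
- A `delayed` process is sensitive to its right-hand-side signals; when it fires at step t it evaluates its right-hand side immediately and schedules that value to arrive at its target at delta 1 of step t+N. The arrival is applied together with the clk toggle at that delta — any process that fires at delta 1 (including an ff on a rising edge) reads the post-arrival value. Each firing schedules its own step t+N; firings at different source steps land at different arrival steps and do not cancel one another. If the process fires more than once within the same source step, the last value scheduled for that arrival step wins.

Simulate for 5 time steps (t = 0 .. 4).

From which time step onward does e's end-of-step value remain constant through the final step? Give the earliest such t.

2

t0.Δ0 c=1 e=0 clk=0 f=1 a=1 g=0 d=0 b=1
t0.Δ1 c=1 e=0 clk=1 f=1 a=1 g=0 d=0 b=1
t0.Δ2 c=0 e=0 clk=1 f=1 a=0 g=0 d=0 b=1
t0.Δ3 c=0 e=1 clk=1 f=0 a=0 g=0 d=1 b=1
t0.Δ4 c=0 e=0 clk=1 f=0 a=0 g=0 d=0 b=1
t0.Δ5 c=0 e=1 clk=1 f=0 a=0 g=0 d=0 b=1
t1.Δ0 c=0 e=1 clk=1 f=0 a=0 g=0 d=0 b=1
t1.Δ1 c=0 e=1 clk=0 f=0 a=0 g=0 d=0 b=1
t2.Δ0 c=0 e=1 clk=0 f=0 a=0 g=0 d=0 b=1
t2.Δ1 c=0 e=1 clk=1 f=0 a=0 g=0 d=0 b=1
t2.Δ2 c=0 e=1 clk=1 f=0 a=1 g=0 d=0 b=1
t2.Δ3 c=0 e=1 clk=1 f=0 a=1 g=0 d=1 b=1
t2.Δ4 c=0 e=0 clk=1 f=0 a=1 g=0 d=1 b=1
t3.Δ0 c=0 e=0 clk=1 f=0 a=1 g=0 d=1 b=1
t3.Δ1 c=0 e=0 clk=0 f=0 a=1 g=0 d=1 b=1
t4.Δ0 c=0 e=0 clk=0 f=0 a=1 g=0 d=1 b=1
t4.Δ1 c=0 e=0 clk=1 f=0 a=1 g=0 d=1 b=1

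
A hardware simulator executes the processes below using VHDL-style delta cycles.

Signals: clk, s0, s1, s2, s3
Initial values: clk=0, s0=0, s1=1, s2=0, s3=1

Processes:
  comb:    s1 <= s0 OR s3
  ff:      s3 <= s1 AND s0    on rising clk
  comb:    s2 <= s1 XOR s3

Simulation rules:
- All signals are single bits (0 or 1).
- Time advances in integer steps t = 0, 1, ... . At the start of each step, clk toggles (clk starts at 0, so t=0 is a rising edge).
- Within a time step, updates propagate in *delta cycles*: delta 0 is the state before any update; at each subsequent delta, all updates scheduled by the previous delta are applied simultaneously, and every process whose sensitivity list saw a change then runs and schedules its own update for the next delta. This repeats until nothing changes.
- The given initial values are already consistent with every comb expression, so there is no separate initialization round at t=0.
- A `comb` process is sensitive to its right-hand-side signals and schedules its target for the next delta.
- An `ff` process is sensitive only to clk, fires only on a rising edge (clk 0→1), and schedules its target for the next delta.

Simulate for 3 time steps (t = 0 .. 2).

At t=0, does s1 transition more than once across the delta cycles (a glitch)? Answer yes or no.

t=0 Δ0: clk=0 s0=0 s3=1 s1=1 s2=0
  Δ1: clk:0→1
  Δ2: s3:1→0
  Δ3: s1:1→0, s2:0→1
  Δ4: s2:1→0
  (4Δ to stable)
t=1 Δ0: clk=1 s0=0 s3=0 s1=0 s2=0
  Δ1: clk:1→0
  (1Δ to stable)
t=2 Δ0: clk=0 s0=0 s3=0 s1=0 s2=0
  Δ1: clk:0→1
  (1Δ to stable)

no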